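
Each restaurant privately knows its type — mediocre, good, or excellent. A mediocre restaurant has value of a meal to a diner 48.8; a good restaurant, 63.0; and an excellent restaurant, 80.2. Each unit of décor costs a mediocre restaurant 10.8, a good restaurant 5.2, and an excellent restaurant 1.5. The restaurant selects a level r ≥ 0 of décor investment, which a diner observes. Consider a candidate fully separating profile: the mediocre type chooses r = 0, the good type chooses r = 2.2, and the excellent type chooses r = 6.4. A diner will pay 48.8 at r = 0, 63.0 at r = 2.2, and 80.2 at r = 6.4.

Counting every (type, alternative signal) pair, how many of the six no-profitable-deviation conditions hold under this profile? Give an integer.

6

Excellent (own payoff 80.2 − 1.5×6.4 = 70.6): to r=0 gives 48.8 → no gain ✓; to r=2.2 gives 63.0 − 1.5×2.2 = 59.7 → no gain ✓.
Good (own payoff 63.0 − 5.2×2.2 = 51.56): to r=0 gives 48.8 → no gain ✓; to r=6.4 gives 80.2 − 5.2×6.4 = 46.92 → no gain ✓.
Mediocre (own payoff 48.8): to r=2.2 gives 63.0 − 10.8×2.2 = 39.24 → no gain ✓; to r=6.4 gives 80.2 − 10.8×6.4 = 11.08 → no gain ✓.
6 of the 6 constraints hold; this profile is a separating equilibrium.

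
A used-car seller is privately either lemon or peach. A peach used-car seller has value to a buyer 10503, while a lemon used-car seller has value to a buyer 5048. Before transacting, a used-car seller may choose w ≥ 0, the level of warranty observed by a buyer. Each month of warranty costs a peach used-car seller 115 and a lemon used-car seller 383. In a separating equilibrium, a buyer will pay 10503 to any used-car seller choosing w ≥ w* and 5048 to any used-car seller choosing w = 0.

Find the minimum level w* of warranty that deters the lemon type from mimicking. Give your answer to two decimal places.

14.24

A lemon used-car seller choosing w = 0 receives 5048.
Imitating at w* instead would pay 10503 at cost 383·w*, netting 10503 − 383·w*.
Indifference: 5048 = 10503 − 383·w*, so w* = (10503 − 5048) / 383 ≈ 14.24.
This is the lemon type's binding incentive-compatibility constraint; any w ≥ 14.24 sustains separation on that side.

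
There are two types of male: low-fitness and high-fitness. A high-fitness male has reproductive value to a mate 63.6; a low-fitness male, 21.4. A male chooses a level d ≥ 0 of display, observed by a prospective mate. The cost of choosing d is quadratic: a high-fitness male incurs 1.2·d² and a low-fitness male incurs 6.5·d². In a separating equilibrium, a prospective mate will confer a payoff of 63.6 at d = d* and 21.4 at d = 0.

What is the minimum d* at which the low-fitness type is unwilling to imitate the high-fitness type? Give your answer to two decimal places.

The low-fitness type at d = 0 receives 21.4; imitating at d* yields 63.6 − 6.5·d*².
Indifference: 21.4 = 63.6 − 6.5·d*², so d*² = (63.6 − 21.4) / 6.5 ≈ 6.4923.
d* = √6.4923 ≈ 2.55.

2.55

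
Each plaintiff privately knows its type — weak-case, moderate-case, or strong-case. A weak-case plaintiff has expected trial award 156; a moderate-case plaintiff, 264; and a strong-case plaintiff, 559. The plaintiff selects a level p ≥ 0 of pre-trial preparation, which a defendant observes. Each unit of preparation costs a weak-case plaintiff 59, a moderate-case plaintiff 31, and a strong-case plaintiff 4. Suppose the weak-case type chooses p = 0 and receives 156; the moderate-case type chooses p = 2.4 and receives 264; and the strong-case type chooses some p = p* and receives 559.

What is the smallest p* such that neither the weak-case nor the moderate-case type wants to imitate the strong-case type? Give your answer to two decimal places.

Weak-case type (on-path payoff 156) won't mimic when 156 ≥ 559 − 59·p*, i.e. p* ≥ 6.83.
Moderate-case type (on-path payoff 264 − 31×2.4 = 189.6) won't mimic when 189.6 ≥ 559 − 31·p*, i.e. p* ≥ 11.92.
Both must hold, so p* = max(6.83, 11.92) = 11.92. The moderate-case type's constraint binds.

11.92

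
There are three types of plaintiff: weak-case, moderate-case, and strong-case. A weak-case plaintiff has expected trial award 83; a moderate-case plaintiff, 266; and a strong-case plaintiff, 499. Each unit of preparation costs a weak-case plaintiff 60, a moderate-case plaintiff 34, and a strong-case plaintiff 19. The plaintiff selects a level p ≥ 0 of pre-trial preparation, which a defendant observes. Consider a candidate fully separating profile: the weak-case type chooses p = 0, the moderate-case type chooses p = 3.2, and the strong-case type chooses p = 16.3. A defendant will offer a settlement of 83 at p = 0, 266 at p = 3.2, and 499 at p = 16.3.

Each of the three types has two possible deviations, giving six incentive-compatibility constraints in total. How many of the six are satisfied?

Moderate-case (own payoff 266 − 34×3.2 = 157.2): to p=0 gives 83 → no gain ✓; to p=16.3 gives 499 − 34×16.3 = -55.2 → no gain ✓.
Strong-case (own payoff 499 − 19×16.3 = 189.3): to p=0 gives 83 → no gain ✓; to p=3.2 gives 266 − 19×3.2 = 205.2 → profitable ✗.
Weak-case (own payoff 83): to p=3.2 gives 266 − 60×3.2 = 74 → no gain ✓; to p=16.3 gives 499 − 60×16.3 = -479 → no gain ✓.
5 of the 6 constraints hold; not an equilibrium.

5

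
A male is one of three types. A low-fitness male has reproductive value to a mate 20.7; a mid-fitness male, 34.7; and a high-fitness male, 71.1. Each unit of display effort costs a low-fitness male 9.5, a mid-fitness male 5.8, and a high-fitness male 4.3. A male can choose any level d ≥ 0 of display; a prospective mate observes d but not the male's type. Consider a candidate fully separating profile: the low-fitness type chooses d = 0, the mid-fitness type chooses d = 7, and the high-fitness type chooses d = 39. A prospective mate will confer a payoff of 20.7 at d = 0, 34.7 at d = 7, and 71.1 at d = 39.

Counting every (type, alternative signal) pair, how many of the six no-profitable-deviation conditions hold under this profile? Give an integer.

3

Mid-fitness (own payoff 34.7 − 5.8×7 = -5.9): to d=0 gives 20.7 → profitable ✗; to d=39 gives 71.1 − 5.8×39 = -155.1 → no gain ✓.
High-fitness (own payoff 71.1 − 4.3×39 = -96.6): to d=0 gives 20.7 → profitable ✗; to d=7 gives 34.7 − 4.3×7 = 4.6 → profitable ✗.
Low-fitness (own payoff 20.7): to d=7 gives 34.7 − 9.5×7 = -31.8 → no gain ✓; to d=39 gives 71.1 − 9.5×39 = -299.4 → no gain ✓.
3 of the 6 constraints hold; not an equilibrium.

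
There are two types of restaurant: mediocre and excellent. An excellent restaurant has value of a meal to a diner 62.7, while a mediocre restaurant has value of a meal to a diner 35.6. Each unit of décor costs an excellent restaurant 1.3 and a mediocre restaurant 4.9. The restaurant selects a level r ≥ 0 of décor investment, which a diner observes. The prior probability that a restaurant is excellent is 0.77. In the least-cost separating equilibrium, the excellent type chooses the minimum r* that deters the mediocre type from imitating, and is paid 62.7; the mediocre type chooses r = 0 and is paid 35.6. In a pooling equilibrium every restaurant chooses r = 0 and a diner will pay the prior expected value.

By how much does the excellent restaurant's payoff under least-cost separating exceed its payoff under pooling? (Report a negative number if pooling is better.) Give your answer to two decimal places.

-0.96

Least-cost separating signal: r* solves 35.6 = 62.7 − 4.9·r*, so r* = (62.7 − 35.6)/4.9 ≈ 5.5306.
Excellent type's separating payoff: 62.7 − 1.3 × r* = 62.7 − 1.3 × (62.7 − 35.6)/4.9 = 62.7 − 35.23/4.9 ≈ 55.5102.
Pooling payoff: 0.77 × 62.7 + 0.23 × 35.6 = 56.467.
Difference: 55.5102 − 56.467 = -0.9568, i.e. -0.96 to two decimal places.
The excellent type would prefer the pooling outcome.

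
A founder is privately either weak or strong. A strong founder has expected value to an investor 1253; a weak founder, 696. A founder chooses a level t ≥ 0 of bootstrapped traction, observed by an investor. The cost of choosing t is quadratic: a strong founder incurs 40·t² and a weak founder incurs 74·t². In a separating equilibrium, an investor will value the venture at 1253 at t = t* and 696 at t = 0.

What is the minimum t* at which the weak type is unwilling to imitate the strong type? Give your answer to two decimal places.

The weak type at t = 0 receives 696; imitating at t* yields 1253 − 74·t*².
Indifference: 696 = 1253 − 74·t*², so t*² = (1253 − 696) / 74 ≈ 7.5270.
t* = √7.5270 ≈ 2.74.

2.74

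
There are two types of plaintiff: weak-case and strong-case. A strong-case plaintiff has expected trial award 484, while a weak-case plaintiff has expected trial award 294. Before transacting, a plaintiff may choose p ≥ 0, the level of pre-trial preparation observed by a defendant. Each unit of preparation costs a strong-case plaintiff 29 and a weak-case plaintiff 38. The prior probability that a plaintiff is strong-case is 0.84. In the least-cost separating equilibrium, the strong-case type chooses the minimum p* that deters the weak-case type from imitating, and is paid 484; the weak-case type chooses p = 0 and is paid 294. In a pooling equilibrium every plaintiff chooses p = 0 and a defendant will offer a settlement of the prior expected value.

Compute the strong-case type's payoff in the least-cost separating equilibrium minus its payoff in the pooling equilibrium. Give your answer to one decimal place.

Least-cost separating signal: p* solves 294 = 484 − 38·p*, so p* = (484 − 294)/38 = 5.
Strong-case type's separating payoff: 484 − 29 × p* = 484 − 29 × (484 − 294)/38 = 484 − 5510/38 = 339.
Pooling payoff: 0.84 × 484 + 0.16 × 294 = 453.6.
Difference: 339 − 453.6 = -114.6.
The strong-case type would prefer the pooling outcome.

-114.6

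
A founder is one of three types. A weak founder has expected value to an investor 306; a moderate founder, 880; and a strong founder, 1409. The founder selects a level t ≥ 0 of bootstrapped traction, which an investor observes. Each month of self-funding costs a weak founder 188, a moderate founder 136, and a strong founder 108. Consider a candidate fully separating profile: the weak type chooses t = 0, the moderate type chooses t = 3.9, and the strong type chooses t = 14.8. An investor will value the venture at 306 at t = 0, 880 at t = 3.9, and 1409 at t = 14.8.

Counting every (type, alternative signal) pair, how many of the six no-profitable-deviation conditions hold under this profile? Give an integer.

4

Strong (own payoff 1409 − 108×14.8 = -189.4): to t=0 gives 306 → profitable ✗; to t=3.9 gives 880 − 108×3.9 = 458.8 → profitable ✗.
Weak (own payoff 306): to t=3.9 gives 880 − 188×3.9 = 146.8 → no gain ✓; to t=14.8 gives 1409 − 188×14.8 = -1373.4 → no gain ✓.
Moderate (own payoff 880 − 136×3.9 = 349.6): to t=0 gives 306 → no gain ✓; to t=14.8 gives 1409 − 136×14.8 = -603.8 → no gain ✓.
4 of the 6 constraints hold; not an equilibrium.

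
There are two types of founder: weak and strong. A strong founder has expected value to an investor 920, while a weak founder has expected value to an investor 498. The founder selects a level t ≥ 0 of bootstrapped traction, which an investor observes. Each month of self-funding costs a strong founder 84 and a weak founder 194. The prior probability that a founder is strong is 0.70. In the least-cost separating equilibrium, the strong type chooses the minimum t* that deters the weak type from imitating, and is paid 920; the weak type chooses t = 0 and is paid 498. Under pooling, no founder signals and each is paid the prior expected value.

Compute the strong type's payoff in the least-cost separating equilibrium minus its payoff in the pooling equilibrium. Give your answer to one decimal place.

Least-cost separating signal: t* solves 498 = 920 − 194·t*, so t* = (920 − 498)/194 ≈ 2.1753.
Strong type's separating payoff: 920 − 84 × t* = 920 − 84 × (920 − 498)/194 = 920 − 35448/194 ≈ 737.278.
Pooling payoff: 0.70 × 920 + 0.30 × 498 = 793.4.
Difference: 737.278 − 793.4 = -56.122, i.e. -56.1 to one decimal place.
The strong type would prefer the pooling outcome.

-56.1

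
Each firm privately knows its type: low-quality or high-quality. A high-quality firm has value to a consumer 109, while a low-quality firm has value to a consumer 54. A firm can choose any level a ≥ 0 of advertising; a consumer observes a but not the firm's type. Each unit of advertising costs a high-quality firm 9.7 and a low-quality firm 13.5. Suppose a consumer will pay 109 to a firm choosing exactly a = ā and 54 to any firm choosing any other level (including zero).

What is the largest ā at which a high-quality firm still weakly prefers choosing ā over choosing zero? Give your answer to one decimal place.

Choosing ā yields the high-quality type 109 − 9.7·ā; choosing zero yields 54.
The high-quality type is indifferent at 109 − 9.7·ā = 54, i.e. ā = (109 − 54) / 9.7 ≈ 5.7.
For any ā above 5.7 the high-quality type would rather pool at zero, so separation collapses.

5.7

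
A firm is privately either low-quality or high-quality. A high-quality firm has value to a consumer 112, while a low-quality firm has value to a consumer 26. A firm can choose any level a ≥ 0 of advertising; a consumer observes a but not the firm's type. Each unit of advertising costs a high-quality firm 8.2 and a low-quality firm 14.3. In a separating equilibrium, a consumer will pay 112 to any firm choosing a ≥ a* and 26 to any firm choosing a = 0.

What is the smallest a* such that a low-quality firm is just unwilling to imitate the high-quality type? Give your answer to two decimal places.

A low-quality firm choosing a = 0 receives 26.
Imitating at a* instead would pay 112 at cost 14.3·a*, netting 112 − 14.3·a*.
Indifference: 26 = 112 − 14.3·a*, so a* = (112 − 26) / 14.3 ≈ 6.01.
At a* the low-quality type's incentive constraint just binds; the high-quality type strictly prefers a* since its per-unit cost is lower.

6.01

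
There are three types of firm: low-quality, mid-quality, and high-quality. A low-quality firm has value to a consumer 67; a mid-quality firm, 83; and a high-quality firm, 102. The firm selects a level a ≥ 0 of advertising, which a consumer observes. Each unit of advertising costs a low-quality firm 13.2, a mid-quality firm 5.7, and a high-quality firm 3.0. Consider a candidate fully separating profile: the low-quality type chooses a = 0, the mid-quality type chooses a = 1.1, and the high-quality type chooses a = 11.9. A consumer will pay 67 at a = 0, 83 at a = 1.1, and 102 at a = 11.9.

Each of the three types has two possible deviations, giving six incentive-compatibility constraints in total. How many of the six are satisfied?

3

High-quality (own payoff 102 − 3.0×11.9 = 66.3): to a=0 gives 67 → profitable ✗; to a=1.1 gives 83 − 3.0×1.1 = 79.7 → profitable ✗.
Low-quality (own payoff 67): to a=1.1 gives 83 − 13.2×1.1 = 68.48 → profitable ✗; to a=11.9 gives 102 − 13.2×11.9 = -55.08 → no gain ✓.
Mid-quality (own payoff 83 − 5.7×1.1 = 76.73): to a=0 gives 67 → no gain ✓; to a=11.9 gives 102 − 5.7×11.9 = 34.17 → no gain ✓.
3 of the 6 constraints hold; not an equilibrium.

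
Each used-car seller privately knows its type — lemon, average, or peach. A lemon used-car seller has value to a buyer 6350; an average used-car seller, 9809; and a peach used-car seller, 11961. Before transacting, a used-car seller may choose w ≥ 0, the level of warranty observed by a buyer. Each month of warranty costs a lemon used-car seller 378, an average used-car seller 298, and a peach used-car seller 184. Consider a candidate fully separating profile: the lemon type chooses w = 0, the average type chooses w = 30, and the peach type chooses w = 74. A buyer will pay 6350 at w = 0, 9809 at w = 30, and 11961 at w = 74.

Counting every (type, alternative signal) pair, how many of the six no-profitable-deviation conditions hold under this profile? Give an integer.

3

Peach (own payoff 11961 − 184×74 = -1655): to w=0 gives 6350 → profitable ✗; to w=30 gives 9809 − 184×30 = 4289 → profitable ✗.
Average (own payoff 9809 − 298×30 = 869): to w=0 gives 6350 → profitable ✗; to w=74 gives 11961 − 298×74 = -10091 → no gain ✓.
Lemon (own payoff 6350): to w=30 gives 9809 − 378×30 = -1531 → no gain ✓; to w=74 gives 11961 − 378×74 = -16011 → no gain ✓.
3 of the 6 constraints hold; not an equilibrium.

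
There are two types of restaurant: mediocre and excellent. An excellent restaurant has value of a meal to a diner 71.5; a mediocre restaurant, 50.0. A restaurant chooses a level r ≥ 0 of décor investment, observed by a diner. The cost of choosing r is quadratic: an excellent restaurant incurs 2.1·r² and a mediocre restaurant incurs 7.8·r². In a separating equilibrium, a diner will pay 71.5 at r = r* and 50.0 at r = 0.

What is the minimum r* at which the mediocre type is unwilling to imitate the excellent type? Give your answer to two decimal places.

The mediocre type at r = 0 receives 50.0; imitating at r* yields 71.5 − 7.8·r*².
Indifference: 50.0 = 71.5 − 7.8·r*², so r*² = (71.5 − 50.0) / 7.8 ≈ 2.7564.
r* = √2.7564 ≈ 1.66.

1.66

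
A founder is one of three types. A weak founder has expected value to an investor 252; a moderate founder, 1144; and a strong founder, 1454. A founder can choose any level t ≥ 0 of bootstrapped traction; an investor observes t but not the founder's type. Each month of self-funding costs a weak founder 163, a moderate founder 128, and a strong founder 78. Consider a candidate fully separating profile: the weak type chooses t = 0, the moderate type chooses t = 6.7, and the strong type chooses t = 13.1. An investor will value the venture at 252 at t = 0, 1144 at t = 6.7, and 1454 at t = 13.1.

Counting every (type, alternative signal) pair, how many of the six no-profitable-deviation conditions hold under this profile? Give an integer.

5

Weak (own payoff 252): to t=6.7 gives 1144 − 163×6.7 = 51.9 → no gain ✓; to t=13.1 gives 1454 − 163×13.1 = -681.3 → no gain ✓.
Strong (own payoff 1454 − 78×13.1 = 432.2): to t=0 gives 252 → no gain ✓; to t=6.7 gives 1144 − 78×6.7 = 621.4 → profitable ✗.
Moderate (own payoff 1144 − 128×6.7 = 286.4): to t=0 gives 252 → no gain ✓; to t=13.1 gives 1454 − 128×13.1 = -222.8 → no gain ✓.
5 of the 6 constraints hold; not an equilibrium.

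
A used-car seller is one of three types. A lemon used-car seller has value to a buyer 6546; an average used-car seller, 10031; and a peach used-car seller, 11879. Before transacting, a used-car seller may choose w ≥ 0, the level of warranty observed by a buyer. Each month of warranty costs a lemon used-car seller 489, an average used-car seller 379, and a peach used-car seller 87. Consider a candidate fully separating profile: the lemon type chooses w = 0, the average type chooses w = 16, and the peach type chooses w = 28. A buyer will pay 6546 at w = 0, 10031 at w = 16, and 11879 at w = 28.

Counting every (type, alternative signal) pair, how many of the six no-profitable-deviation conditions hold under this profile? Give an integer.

Lemon (own payoff 6546): to w=16 gives 10031 − 489×16 = 2207 → no gain ✓; to w=28 gives 11879 − 489×28 = -1813 → no gain ✓.
Average (own payoff 10031 − 379×16 = 3967): to w=0 gives 6546 → profitable ✗; to w=28 gives 11879 − 379×28 = 1267 → no gain ✓.
Peach (own payoff 11879 − 87×28 = 9443): to w=0 gives 6546 → no gain ✓; to w=16 gives 10031 − 87×16 = 8639 → no gain ✓.
5 of the 6 constraints hold; not an equilibrium.

5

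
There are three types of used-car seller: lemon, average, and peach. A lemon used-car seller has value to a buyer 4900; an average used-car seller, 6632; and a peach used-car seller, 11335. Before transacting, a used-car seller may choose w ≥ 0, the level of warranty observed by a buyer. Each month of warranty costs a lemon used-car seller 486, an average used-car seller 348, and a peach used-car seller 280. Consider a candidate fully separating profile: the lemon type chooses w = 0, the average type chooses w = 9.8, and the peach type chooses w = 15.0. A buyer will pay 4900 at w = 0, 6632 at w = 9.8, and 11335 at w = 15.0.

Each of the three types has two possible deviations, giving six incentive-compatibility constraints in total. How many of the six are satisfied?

4

Peach (own payoff 11335 − 280×15.0 = 7135): to w=0 gives 4900 → no gain ✓; to w=9.8 gives 6632 − 280×9.8 = 3888 → no gain ✓.
Average (own payoff 6632 − 348×9.8 = 3221.6): to w=0 gives 4900 → profitable ✗; to w=15.0 gives 11335 − 348×15.0 = 6115 → profitable ✗.
Lemon (own payoff 4900): to w=9.8 gives 6632 − 486×9.8 = 1869.2 → no gain ✓; to w=15.0 gives 11335 − 486×15.0 = 4045 → no gain ✓.
4 of the 6 constraints hold; not an equilibrium.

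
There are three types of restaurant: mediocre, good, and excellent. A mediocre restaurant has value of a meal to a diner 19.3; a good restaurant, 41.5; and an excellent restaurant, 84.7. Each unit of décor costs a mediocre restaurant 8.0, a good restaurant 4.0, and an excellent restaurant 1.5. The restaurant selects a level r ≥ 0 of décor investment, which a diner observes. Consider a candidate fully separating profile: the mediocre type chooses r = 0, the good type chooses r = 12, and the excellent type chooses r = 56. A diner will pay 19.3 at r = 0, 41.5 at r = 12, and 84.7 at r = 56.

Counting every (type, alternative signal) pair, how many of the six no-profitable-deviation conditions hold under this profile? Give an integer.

Excellent (own payoff 84.7 − 1.5×56 = 0.7): to r=0 gives 19.3 → profitable ✗; to r=12 gives 41.5 − 1.5×12 = 23.5 → profitable ✗.
Good (own payoff 41.5 − 4.0×12 = -6.5): to r=0 gives 19.3 → profitable ✗; to r=56 gives 84.7 − 4.0×56 = -139.3 → no gain ✓.
Mediocre (own payoff 19.3): to r=12 gives 41.5 − 8.0×12 = -54.5 → no gain ✓; to r=56 gives 84.7 − 8.0×56 = -363.3 → no gain ✓.
3 of the 6 constraints hold; not an equilibrium.

3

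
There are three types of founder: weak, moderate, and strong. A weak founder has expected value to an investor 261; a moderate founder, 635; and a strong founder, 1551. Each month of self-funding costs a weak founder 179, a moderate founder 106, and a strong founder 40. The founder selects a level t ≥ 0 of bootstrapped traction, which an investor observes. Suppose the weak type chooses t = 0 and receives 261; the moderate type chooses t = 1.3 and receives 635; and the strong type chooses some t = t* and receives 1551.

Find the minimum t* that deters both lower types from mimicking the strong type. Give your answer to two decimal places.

9.94

Moderate type (on-path payoff 635 − 106×1.3 = 497.2) won't mimic when 497.2 ≥ 1551 − 106·t*, i.e. t* ≥ 9.94.
Weak type (on-path payoff 261) won't mimic when 261 ≥ 1551 − 179·t*, i.e. t* ≥ 7.21.
Both must hold, so t* = max(7.21, 9.94) = 9.94. The moderate type's constraint binds.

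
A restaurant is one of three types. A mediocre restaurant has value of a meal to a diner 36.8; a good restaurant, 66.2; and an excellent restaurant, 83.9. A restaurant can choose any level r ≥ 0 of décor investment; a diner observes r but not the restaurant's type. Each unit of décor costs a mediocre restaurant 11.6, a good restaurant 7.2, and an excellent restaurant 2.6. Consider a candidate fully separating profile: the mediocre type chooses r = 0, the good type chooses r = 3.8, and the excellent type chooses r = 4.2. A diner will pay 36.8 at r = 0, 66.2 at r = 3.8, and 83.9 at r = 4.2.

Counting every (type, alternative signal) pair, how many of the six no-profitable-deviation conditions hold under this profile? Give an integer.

Excellent (own payoff 83.9 − 2.6×4.2 = 72.98): to r=0 gives 36.8 → no gain ✓; to r=3.8 gives 66.2 − 2.6×3.8 = 56.32 → no gain ✓.
Mediocre (own payoff 36.8): to r=3.8 gives 66.2 − 11.6×3.8 = 22.12 → no gain ✓; to r=4.2 gives 83.9 − 11.6×4.2 = 35.18 → no gain ✓.
Good (own payoff 66.2 − 7.2×3.8 = 38.84): to r=0 gives 36.8 → no gain ✓; to r=4.2 gives 83.9 − 7.2×4.2 = 53.66 → profitable ✗.
5 of the 6 constraints hold; not an equilibrium.

5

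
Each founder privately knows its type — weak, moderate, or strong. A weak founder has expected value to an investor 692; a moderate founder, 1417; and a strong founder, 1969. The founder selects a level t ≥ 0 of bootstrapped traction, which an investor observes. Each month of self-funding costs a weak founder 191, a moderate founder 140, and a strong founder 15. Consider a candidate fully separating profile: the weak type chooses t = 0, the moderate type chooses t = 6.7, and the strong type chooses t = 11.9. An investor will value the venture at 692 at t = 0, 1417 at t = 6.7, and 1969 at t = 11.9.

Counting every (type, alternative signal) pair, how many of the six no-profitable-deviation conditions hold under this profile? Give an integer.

Strong (own payoff 1969 − 15×11.9 = 1790.5): to t=0 gives 692 → no gain ✓; to t=6.7 gives 1417 − 15×6.7 = 1316.5 → no gain ✓.
Weak (own payoff 692): to t=6.7 gives 1417 − 191×6.7 = 137.3 → no gain ✓; to t=11.9 gives 1969 − 191×11.9 = -303.9 → no gain ✓.
Moderate (own payoff 1417 − 140×6.7 = 479): to t=0 gives 692 → profitable ✗; to t=11.9 gives 1969 − 140×11.9 = 303 → no gain ✓.
5 of the 6 constraints hold; not an equilibrium.

5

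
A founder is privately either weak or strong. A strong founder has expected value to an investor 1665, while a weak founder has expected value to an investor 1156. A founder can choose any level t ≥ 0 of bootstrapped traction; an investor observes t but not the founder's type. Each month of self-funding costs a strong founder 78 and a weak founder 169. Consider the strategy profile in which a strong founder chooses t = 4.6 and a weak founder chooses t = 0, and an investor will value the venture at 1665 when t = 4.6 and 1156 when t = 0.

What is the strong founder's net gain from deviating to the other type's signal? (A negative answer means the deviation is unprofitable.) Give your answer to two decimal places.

-150.20

Playing t = 4.6 the strong founder receives 1665 − 78 × 4.6 = 1306.2.
Deviating to t = 0 yields 1156 instead.
Gain from deviating: 1156 − 1306.2 = -150.20.
The gain is negative, so the strong type's incentive-compatibility constraint is satisfied.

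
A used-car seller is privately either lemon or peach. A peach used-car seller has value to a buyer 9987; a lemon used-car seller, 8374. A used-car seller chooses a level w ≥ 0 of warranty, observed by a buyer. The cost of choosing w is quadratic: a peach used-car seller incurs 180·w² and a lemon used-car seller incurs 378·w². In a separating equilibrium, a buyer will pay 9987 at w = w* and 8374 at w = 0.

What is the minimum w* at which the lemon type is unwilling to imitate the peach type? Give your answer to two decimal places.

The lemon type at w = 0 receives 8374; imitating at w* yields 9987 − 378·w*².
Indifference: 8374 = 9987 − 378·w*², so w*² = (9987 − 8374) / 378 ≈ 4.2672.
w* = √4.2672 ≈ 2.07.

2.07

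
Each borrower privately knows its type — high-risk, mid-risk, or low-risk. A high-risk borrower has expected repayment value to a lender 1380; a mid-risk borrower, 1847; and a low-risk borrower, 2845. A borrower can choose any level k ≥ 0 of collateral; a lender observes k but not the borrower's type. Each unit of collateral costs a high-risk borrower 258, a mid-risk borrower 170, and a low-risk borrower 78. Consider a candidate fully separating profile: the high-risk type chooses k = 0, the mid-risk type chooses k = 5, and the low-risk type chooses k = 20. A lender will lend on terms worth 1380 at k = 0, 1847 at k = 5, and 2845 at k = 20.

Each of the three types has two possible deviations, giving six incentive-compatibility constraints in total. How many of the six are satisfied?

Low-risk (own payoff 2845 − 78×20 = 1285): to k=0 gives 1380 → profitable ✗; to k=5 gives 1847 − 78×5 = 1457 → profitable ✗.
High-risk (own payoff 1380): to k=5 gives 1847 − 258×5 = 557 → no gain ✓; to k=20 gives 2845 − 258×20 = -2315 → no gain ✓.
Mid-risk (own payoff 1847 − 170×5 = 997): to k=0 gives 1380 → profitable ✗; to k=20 gives 2845 − 170×20 = -555 → no gain ✓.
3 of the 6 constraints hold; not an equilibrium.

3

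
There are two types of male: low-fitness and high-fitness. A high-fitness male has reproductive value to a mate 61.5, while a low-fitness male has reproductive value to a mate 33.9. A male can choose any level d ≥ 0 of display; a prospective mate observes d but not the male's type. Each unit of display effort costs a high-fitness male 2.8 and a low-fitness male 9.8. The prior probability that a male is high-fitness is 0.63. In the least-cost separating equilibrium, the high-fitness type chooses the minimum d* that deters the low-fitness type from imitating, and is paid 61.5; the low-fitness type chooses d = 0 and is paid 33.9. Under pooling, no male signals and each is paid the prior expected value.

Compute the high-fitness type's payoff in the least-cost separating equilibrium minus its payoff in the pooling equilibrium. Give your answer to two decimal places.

2.33

Least-cost separating signal: d* solves 33.9 = 61.5 − 9.8·d*, so d* = (61.5 − 33.9)/9.8 ≈ 2.8163.
High-fitness type's separating payoff: 61.5 − 2.8 × d* = 61.5 − 2.8 × (61.5 − 33.9)/9.8 = 61.5 − 77.28/9.8 ≈ 53.6143.
Pooling payoff: 0.63 × 61.5 + 0.37 × 33.9 = 51.288.
Difference: 53.6143 − 51.288 = 2.3263, i.e. 2.33 to two decimal places.
The high-fitness type prefers to separate.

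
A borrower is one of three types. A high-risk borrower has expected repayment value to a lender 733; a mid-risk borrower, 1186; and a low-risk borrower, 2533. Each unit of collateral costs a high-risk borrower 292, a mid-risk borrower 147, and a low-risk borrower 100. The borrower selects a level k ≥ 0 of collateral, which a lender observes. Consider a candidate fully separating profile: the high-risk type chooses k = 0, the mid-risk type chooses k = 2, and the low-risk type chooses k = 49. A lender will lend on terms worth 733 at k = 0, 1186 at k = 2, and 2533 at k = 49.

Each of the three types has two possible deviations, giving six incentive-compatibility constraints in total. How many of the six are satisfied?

Mid-risk (own payoff 1186 − 147×2 = 892): to k=0 gives 733 → no gain ✓; to k=49 gives 2533 − 147×49 = -4670 → no gain ✓.
Low-risk (own payoff 2533 − 100×49 = -2367): to k=0 gives 733 → profitable ✗; to k=2 gives 1186 − 100×2 = 986 → profitable ✗.
High-risk (own payoff 733): to k=2 gives 1186 − 292×2 = 602 → no gain ✓; to k=49 gives 2533 − 292×49 = -11775 → no gain ✓.
4 of the 6 constraints hold; not an equilibrium.

4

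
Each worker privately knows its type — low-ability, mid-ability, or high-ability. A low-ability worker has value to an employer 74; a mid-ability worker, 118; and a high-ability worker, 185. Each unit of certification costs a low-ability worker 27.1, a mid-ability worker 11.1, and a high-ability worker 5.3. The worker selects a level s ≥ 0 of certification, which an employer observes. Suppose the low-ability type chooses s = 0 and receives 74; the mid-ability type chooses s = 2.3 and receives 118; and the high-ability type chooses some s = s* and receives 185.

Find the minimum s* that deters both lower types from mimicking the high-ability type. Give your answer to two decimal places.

Mid-ability type (on-path payoff 118 − 11.1×2.3 = 92.47) won't mimic when 92.47 ≥ 185 − 11.1·s*, i.e. s* ≥ 8.34.
Low-ability type (on-path payoff 74) won't mimic when 74 ≥ 185 − 27.1·s*, i.e. s* ≥ 4.10.
Both must hold, so s* = max(4.10, 8.34) = 8.34. The mid-ability type's constraint binds.

8.34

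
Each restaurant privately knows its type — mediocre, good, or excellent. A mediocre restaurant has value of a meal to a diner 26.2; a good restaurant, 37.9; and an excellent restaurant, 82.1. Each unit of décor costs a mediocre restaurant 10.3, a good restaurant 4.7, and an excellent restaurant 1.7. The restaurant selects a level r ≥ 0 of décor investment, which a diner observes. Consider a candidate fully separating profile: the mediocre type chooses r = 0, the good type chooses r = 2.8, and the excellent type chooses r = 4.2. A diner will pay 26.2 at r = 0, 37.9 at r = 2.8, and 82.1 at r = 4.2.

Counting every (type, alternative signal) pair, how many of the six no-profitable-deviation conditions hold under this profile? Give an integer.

Excellent (own payoff 82.1 − 1.7×4.2 = 74.96): to r=0 gives 26.2 → no gain ✓; to r=2.8 gives 37.9 − 1.7×2.8 = 33.14 → no gain ✓.
Mediocre (own payoff 26.2): to r=2.8 gives 37.9 − 10.3×2.8 = 9.06 → no gain ✓; to r=4.2 gives 82.1 − 10.3×4.2 = 38.84 → profitable ✗.
Good (own payoff 37.9 − 4.7×2.8 = 24.74): to r=0 gives 26.2 → profitable ✗; to r=4.2 gives 82.1 − 4.7×4.2 = 62.36 → profitable ✗.
3 of the 6 constraints hold; not an equilibrium.

3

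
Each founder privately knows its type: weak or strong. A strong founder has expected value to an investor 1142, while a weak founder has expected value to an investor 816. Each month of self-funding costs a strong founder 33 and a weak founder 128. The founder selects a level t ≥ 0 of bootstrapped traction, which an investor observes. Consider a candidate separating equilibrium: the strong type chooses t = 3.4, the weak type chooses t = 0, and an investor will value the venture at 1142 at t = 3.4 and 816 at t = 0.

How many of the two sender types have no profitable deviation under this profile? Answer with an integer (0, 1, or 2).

Weak type: stay at 0 → 816; mimic → 1142 − 128 × 3.4 = 706.8. IC holds (816 ≥ 706.8).
Strong type: signal → 1142 − 33 × 3.4 = 1029.8; deviate to 0 → 816. IC holds (1029.8 ≥ 816).
2 of 2 constraints hold, so this is a separating equilibrium.

2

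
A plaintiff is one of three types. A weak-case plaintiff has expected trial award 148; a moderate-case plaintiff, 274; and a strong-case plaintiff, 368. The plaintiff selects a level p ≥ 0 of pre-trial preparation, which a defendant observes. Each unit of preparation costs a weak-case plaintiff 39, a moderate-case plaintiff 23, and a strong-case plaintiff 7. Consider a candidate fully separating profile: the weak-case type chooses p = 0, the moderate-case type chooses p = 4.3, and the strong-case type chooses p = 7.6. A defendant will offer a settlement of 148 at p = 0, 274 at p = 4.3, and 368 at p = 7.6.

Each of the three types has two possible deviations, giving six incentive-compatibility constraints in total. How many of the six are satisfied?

Moderate-case (own payoff 274 − 23×4.3 = 175.1): to p=0 gives 148 → no gain ✓; to p=7.6 gives 368 − 23×7.6 = 193.2 → profitable ✗.
Weak-case (own payoff 148): to p=4.3 gives 274 − 39×4.3 = 106.3 → no gain ✓; to p=7.6 gives 368 − 39×7.6 = 71.6 → no gain ✓.
Strong-case (own payoff 368 − 7×7.6 = 314.8): to p=0 gives 148 → no gain ✓; to p=4.3 gives 274 − 7×4.3 = 243.9 → no gain ✓.
5 of the 6 constraints hold; not an equilibrium.

5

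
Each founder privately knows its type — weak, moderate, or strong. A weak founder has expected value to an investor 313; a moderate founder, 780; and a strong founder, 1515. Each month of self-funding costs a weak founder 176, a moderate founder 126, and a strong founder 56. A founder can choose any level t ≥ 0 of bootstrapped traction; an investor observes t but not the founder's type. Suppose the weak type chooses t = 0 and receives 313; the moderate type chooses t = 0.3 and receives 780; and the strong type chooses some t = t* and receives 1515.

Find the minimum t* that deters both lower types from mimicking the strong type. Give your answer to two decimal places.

Moderate type (on-path payoff 780 − 126×0.3 = 742.2) won't mimic when 742.2 ≥ 1515 − 126·t*, i.e. t* ≥ 6.13.
Weak type (on-path payoff 313) won't mimic when 313 ≥ 1515 − 176·t*, i.e. t* ≥ 6.83.
Both must hold, so t* = max(6.83, 6.13) = 6.83. The weak type's constraint binds.

6.83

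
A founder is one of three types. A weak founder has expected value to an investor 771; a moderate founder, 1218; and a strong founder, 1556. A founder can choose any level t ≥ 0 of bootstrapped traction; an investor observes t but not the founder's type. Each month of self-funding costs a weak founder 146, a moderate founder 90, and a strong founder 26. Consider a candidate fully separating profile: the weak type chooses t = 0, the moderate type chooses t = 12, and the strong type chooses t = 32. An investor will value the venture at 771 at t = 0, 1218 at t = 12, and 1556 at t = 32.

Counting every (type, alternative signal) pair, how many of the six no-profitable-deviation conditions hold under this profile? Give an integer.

3

Strong (own payoff 1556 − 26×32 = 724): to t=0 gives 771 → profitable ✗; to t=12 gives 1218 − 26×12 = 906 → profitable ✗.
Moderate (own payoff 1218 − 90×12 = 138): to t=0 gives 771 → profitable ✗; to t=32 gives 1556 − 90×32 = -1324 → no gain ✓.
Weak (own payoff 771): to t=12 gives 1218 − 146×12 = -534 → no gain ✓; to t=32 gives 1556 − 146×32 = -3116 → no gain ✓.
3 of the 6 constraints hold; not an equilibrium.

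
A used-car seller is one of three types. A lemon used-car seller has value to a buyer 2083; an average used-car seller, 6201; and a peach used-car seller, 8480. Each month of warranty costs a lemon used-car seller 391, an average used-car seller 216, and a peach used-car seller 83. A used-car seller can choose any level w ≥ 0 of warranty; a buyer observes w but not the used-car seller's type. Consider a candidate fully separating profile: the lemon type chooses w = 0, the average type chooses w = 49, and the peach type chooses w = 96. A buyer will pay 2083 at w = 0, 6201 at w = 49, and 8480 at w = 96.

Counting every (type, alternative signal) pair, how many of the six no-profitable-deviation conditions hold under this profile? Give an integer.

3

Peach (own payoff 8480 − 83×96 = 512): to w=0 gives 2083 → profitable ✗; to w=49 gives 6201 − 83×49 = 2134 → profitable ✗.
Average (own payoff 6201 − 216×49 = -4383): to w=0 gives 2083 → profitable ✗; to w=96 gives 8480 − 216×96 = -12256 → no gain ✓.
Lemon (own payoff 2083): to w=49 gives 6201 − 391×49 = -12958 → no gain ✓; to w=96 gives 8480 − 391×96 = -29056 → no gain ✓.
3 of the 6 constraints hold; not an equilibrium.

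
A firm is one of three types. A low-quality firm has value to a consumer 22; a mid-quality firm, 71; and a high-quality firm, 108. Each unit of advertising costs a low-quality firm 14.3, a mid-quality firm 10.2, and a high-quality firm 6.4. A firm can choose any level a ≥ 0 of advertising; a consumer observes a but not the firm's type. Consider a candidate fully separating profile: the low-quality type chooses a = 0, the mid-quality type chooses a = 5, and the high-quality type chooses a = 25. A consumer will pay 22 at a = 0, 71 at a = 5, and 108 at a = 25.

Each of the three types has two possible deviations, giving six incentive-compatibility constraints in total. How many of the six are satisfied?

3

Mid-quality (own payoff 71 − 10.2×5 = 20): to a=0 gives 22 → profitable ✗; to a=25 gives 108 − 10.2×25 = -147 → no gain ✓.
High-quality (own payoff 108 − 6.4×25 = -52): to a=0 gives 22 → profitable ✗; to a=5 gives 71 − 6.4×5 = 39 → profitable ✗.
Low-quality (own payoff 22): to a=5 gives 71 − 14.3×5 = -0.5 → no gain ✓; to a=25 gives 108 − 14.3×25 = -249.5 → no gain ✓.
3 of the 6 constraints hold; not an equilibrium.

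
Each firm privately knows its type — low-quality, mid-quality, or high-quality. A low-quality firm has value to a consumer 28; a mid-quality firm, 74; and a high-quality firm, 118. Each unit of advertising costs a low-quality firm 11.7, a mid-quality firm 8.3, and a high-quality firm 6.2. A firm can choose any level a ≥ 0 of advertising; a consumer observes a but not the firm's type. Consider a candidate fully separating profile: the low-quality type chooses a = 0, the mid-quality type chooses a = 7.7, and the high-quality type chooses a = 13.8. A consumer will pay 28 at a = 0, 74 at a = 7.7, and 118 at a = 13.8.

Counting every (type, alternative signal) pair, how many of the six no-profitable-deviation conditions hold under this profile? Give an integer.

Mid-quality (own payoff 74 − 8.3×7.7 = 10.09): to a=0 gives 28 → profitable ✗; to a=13.8 gives 118 − 8.3×13.8 = 3.46 → no gain ✓.
Low-quality (own payoff 28): to a=7.7 gives 74 − 11.7×7.7 = -16.09 → no gain ✓; to a=13.8 gives 118 − 11.7×13.8 = -43.46 → no gain ✓.
High-quality (own payoff 118 − 6.2×13.8 = 32.44): to a=0 gives 28 → no gain ✓; to a=7.7 gives 74 − 6.2×7.7 = 26.26 → no gain ✓.
5 of the 6 constraints hold; not an equilibrium.

5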